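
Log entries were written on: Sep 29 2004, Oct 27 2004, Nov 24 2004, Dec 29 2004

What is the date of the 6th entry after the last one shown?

These are Wednesdays with 28, 28, 35-day gaps.
Each is the final Wednesday of its month — Sep 29 2004 is past the 28th, so '4th Wednesday' doesn't fit.
Last Wednesday of January 2005: Jan 26 2005.
February 2005 ends with Wednesday Feb 23 2005.
March 2005 ends with Wednesday Mar 30 2005.
April 2005 ends with Wednesday Apr 27 2005.
Last Wednesday of May 2005: May 25 2005.
Last Wednesday of June 2005: Jun 29 2005.

Jun 29 2005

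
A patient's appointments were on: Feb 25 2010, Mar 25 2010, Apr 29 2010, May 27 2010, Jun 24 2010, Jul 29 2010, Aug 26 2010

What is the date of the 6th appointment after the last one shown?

Feb 24 2011

These are Thursdays with 28, 35, 28, 28, 35, 28-day gaps.
Each is the final Thursday of its month — Apr 29 2010 is past the 28th, so '4th Thursday' doesn't fit.
September 2010 ends with Thursday Sep 30 2010.
October 2010 ends with Thursday Oct 28 2010.
November 2010 ends with Thursday Nov 25 2010.
December 2010 ends with Thursday Dec 30 2010.
January 2011 ends with Thursday Jan 27 2011.
February 2011 ends with Thursday Feb 24 2011.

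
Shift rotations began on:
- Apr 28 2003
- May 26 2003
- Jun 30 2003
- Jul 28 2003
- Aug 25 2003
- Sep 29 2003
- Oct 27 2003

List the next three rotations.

All Mondays; the gaps (28, 35, 28, 28, 35, 28) vary with month length.
This is the last Monday of each month.
November 2003 ends with Monday Nov 24 2003.
Last Monday of December 2003: Dec 29 2003.
Last Monday of January 2004: Jan 26 2004.

Nov 24 2003, Dec 29 2003, Jan 26 2004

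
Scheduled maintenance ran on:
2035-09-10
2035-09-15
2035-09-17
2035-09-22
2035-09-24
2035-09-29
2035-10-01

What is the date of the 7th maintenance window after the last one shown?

2035-10-27

Every event lands on a Monday or Saturday (gaps cycle 5, 2, 5, 2, 5, 2).
So the schedule is: every Monday and Saturday.
Next Saturday: 2035-10-06.
Next Monday: 2035-10-08.
The following Saturday is 2035-10-13.
The following Monday is 2035-10-15.
Next Saturday: 2035-10-20.
Next Monday: 2035-10-22.
The following Saturday is 2035-10-27.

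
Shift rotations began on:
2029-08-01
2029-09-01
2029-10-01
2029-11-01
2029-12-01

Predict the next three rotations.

2030-01-01, 2030-02-01, 2030-03-01

Gaps: 31, 30, 31, 30 days — not constant. Every event is on the 1st of the month.
Pattern: the 1st of each month.
January 2030: 2030-01-01.
February 2030: 2030-02-01.
March 2030: 2030-03-01.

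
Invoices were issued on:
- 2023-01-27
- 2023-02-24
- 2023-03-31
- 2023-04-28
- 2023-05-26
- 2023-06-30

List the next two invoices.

Every date is a Friday; gaps 28, 35, 28, 28, 35 days.
Each is the last Friday of its month (at least one falls on the 29th or later, ruling out '4th Friday').
Last Friday of July 2023: 2023-07-28.
August 2023 ends with Friday 2023-08-25.

2023-07-28, 2023-08-25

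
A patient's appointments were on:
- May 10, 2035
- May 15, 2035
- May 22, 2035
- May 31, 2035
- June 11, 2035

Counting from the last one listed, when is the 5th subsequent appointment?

Gaps: 5, 7, 9, 11 days — each gap is 2 larger than the previous one.
Next gap: 13 days. June 11, 2035 + 13 days = June 24, 2035.
Next gap: 15 days. June 24, 2035 + 15 days = July 9, 2035.
Next gap: 17 days. July 9, 2035 + 17 days = July 26, 2035.
Next gap: 19 days. July 26, 2035 + 19 days = August 14, 2035.
Next gap: 21 days. August 14, 2035 + 21 days = September 4, 2035.

September 4, 2035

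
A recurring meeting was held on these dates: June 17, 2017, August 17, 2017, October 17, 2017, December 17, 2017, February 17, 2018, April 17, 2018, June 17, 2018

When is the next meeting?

Each date is the 17th; the gaps (61, 61, 61, 62, 59, 61) track the month lengths.
The rule is the 17th of every 2 months.
Next: August 2018 → August 17, 2018.

August 17, 2018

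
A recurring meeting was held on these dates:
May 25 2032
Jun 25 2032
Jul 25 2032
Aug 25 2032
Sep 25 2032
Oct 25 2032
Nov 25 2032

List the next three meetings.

Dec 25 2032, Jan 25 2033, Feb 25 2033

Each date is the 25th; the gaps (31, 30, 31, 31, 30, 31) track the month lengths.
The rule is the 25th of each month.
December 2032: Dec 25 2032.
January 2033: Jan 25 2033.
February 2033: Feb 25 2033.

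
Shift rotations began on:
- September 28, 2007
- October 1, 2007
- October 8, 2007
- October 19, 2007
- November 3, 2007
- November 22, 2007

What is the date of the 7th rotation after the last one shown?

July 24, 2008

Intervals are 3, 7, 11, 15, 19 days — an arithmetic progression with common difference 4.
Next gap: 23 days. November 22, 2007 + 23 days = December 15, 2007.
Next gap: 27 days. December 15, 2007 + 27 days = January 11, 2008.
Next gap: 31 days. January 11, 2008 + 31 days = February 11, 2008.
Next gap: 35 days. February 11, 2008 + 35 days = March 17, 2008.
Next gap: 39 days. March 17, 2008 + 39 days = April 25, 2008.
Next gap: 43 days. April 25, 2008 + 43 days = June 7, 2008.
Next gap: 47 days. June 7, 2008 + 47 days = July 24, 2008.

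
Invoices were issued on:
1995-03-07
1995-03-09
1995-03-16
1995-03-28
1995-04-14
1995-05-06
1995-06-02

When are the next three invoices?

1995-07-04, 1995-08-10, 1995-09-21

Intervals are 2, 7, 12, 17, 22, 27 days — an arithmetic progression with common difference 5.
Next gap: 32 days. 1995-06-02 + 32 days = 1995-07-04.
Next gap: 37 days. 1995-07-04 + 37 days = 1995-08-10.
Next gap: 42 days. 1995-08-10 + 42 days = 1995-09-21.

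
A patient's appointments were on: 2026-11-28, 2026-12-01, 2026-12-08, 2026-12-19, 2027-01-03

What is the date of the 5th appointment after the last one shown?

The spacing grows by 4 each time: 3, 7, 11, 15 days.
Next gap: 19 days. 2027-01-03 + 19 days = 2027-01-22.
Next gap: 23 days. 2027-01-22 + 23 days = 2027-02-14.
Next gap: 27 days. 2027-02-14 + 27 days = 2027-03-13.
Next gap: 31 days. 2027-03-13 + 31 days = 2027-04-13.
Next gap: 35 days. 2027-04-13 + 35 days = 2027-05-18.

2027-05-18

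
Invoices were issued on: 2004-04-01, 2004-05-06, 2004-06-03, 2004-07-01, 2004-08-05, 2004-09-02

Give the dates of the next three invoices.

2004-10-07, 2004-11-04, 2004-12-02

Gaps: 35, 28, 28, 35, 28 days — a mix of 28 and 35. Every date is a Thursday.
Each is the 1st Thursday of its month.
October 2004 — 1st Thursday is 2004-10-07.
1st Thursday of November 2004: 2004-11-04.
December 2004 — 1st Thursday is 2004-12-02.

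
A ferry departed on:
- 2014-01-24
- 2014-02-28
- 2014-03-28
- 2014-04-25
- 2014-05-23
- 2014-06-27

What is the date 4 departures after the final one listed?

2014-10-24

All dates are Fridays, 35, 28, 28, 28, 35 days apart.
Specifically, the 4th Friday of each month.
July 2014 — 4th Friday is 2014-07-25.
August 2014 — 4th Friday is 2014-08-22.
4th Friday of September 2014: 2014-09-26.
4th Friday of October 2014: 2014-10-24.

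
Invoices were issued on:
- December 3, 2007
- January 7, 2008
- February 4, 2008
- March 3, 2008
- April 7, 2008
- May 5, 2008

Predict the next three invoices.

June 2, 2008; July 7, 2008; August 4, 2008

Gaps: 35, 28, 28, 35, 28 days — a mix of 28 and 35. Every date is a Monday.
Each is the 1st Monday of its month.
June 2008 — 1st Monday is June 2, 2008.
July 2008 — 1st Monday is July 7, 2008.
August 2008 — 1st Monday is August 4, 2008.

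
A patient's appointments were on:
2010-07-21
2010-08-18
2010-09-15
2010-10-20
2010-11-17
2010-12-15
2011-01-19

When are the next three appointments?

Gaps: 28, 28, 35, 28, 28, 35 days — a mix of 28 and 35. Every date is a Wednesday.
Each is the 3rd Wednesday of its month.
February 2011 — 3rd Wednesday is 2011-02-16.
March 2011 — 3rd Wednesday is 2011-03-16.
3rd Wednesday of April 2011: 2011-04-20.

2011-02-16, 2011-03-16, 2011-04-20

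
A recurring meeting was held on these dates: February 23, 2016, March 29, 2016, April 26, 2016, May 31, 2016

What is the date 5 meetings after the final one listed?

These are Tuesdays with 35, 28, 35-day gaps.
Each is the final Tuesday of its month — March 29, 2016 is past the 28th, so '4th Tuesday' doesn't fit.
Last Tuesday of June 2016: June 28, 2016.
Last Tuesday of July 2016: July 26, 2016.
August 2016 ends with Tuesday August 30, 2016.
September 2016 ends with Tuesday September 27, 2016.
Last Tuesday of October 2016: October 25, 2016.

October 25, 2016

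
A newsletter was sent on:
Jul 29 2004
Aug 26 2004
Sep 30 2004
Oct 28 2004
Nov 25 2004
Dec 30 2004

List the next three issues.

Jan 27 2005, Feb 24 2005, Mar 31 2005

Every date is a Thursday; gaps 28, 35, 28, 28, 35 days.
Each is the last Thursday of its month (at least one falls on the 29th or later, ruling out '4th Thursday').
Last Thursday of January 2005: Jan 27 2005.
February 2005 ends with Thursday Feb 24 2005.
Last Thursday of March 2005: Mar 31 2005.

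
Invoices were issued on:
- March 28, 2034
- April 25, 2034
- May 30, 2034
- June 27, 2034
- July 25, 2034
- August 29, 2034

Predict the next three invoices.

September 26, 2034; October 31, 2034; November 28, 2034

All Tuesdays; the gaps (28, 35, 28, 28, 35) vary with month length.
This is the last Tuesday of each month.
September 2034 ends with Tuesday September 26, 2034.
October 2034 ends with Tuesday October 31, 2034.
Last Tuesday of November 2034: November 28, 2034.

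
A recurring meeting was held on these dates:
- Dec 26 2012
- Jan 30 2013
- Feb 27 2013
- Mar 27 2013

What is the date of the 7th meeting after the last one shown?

All Wednesdays; the gaps (35, 28, 28) vary with month length.
This is the last Wednesday of each month.
April 2013 ends with Wednesday Apr 24 2013.
Last Wednesday of May 2013: May 29 2013.
June 2013 ends with Wednesday Jun 26 2013.
July 2013 ends with Wednesday Jul 31 2013.
August 2013 ends with Wednesday Aug 28 2013.
Last Wednesday of September 2013: Sep 25 2013.
October 2013 ends with Wednesday Oct 30 2013.

Oct 30 2013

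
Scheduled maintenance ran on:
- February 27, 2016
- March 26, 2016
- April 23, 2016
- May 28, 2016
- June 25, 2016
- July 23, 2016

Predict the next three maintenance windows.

August 27, 2016; September 24, 2016; October 22, 2016

All dates are Saturdays, 28, 28, 35, 28, 28 days apart.
Specifically, the 4th Saturday of each month.
4th Saturday of August 2016: August 27, 2016.
4th Saturday of September 2016: September 24, 2016.
October 2016 — 4th Saturday is October 22, 2016.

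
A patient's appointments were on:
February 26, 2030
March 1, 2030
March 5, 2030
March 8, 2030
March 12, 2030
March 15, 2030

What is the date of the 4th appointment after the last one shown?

The gap pattern 3, 4, 3, 4, 3 repeats every 2 events.
These are the Tuesdays and Fridays of each week.
The following Tuesday is March 19, 2030.
Next Friday: March 22, 2030.
Next Tuesday: March 26, 2030.
The following Friday is March 29, 2030.

March 29, 2030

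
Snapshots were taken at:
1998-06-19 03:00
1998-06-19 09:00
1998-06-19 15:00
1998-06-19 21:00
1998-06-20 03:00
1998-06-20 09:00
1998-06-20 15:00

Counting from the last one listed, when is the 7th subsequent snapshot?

Spacing: 6, 6, 6, 6, 6, 6 h — constant 6 h.
1998-06-20 15:00 + 6 h = 1998-06-20 21:00.
1998-06-20 21:00 + 6 h = 1998-06-21 03:00.
1998-06-21 03:00 + 6 h = 1998-06-21 09:00.
1998-06-21 09:00 + 6 h = 1998-06-21 15:00.
1998-06-21 15:00 + 6 h = 1998-06-21 21:00.
1998-06-21 21:00 + 6 h = 1998-06-22 03:00.
1998-06-22 03:00 + 6 h = 1998-06-22 09:00.

1998-06-22 09:00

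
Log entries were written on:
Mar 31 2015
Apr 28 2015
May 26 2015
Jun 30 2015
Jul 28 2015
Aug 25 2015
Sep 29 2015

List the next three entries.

Oct 27 2015, Nov 24 2015, Dec 29 2015

These are Tuesdays with 28, 28, 35, 28, 28, 35-day gaps.
Each is the final Tuesday of its month — Mar 31 2015 is past the 28th, so '4th Tuesday' doesn't fit.
Last Tuesday of October 2015: Oct 27 2015.
November 2015 ends with Tuesday Nov 24 2015.
Last Tuesday of December 2015: Dec 29 2015.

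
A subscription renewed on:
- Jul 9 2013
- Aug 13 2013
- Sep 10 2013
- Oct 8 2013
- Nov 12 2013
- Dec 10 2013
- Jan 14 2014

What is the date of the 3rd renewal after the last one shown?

Apr 8 2014

These are Tuesdays at 28- or 35-day spacing (35, 28, 28, 35, 28, 35).
The pattern: 2nd Tuesday of the month.
2nd Tuesday of February 2014: Feb 11 2014.
March 2014 — 2nd Tuesday is Mar 11 2014.
2nd Tuesday of April 2014: Apr 8 2014.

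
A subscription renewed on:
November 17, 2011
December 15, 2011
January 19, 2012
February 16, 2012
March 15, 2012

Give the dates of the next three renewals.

April 19, 2012; May 17, 2012; June 21, 2012

All dates are Thursdays, 28, 35, 28, 28 days apart.
Specifically, the 3rd Thursday of each month.
April 2012 — 3rd Thursday is April 19, 2012.
3rd Thursday of May 2012: May 17, 2012.
3rd Thursday of June 2012: June 21, 2012.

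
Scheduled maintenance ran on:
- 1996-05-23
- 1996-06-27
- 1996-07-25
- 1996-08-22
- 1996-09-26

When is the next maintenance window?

These are Thursdays at 28- or 35-day spacing (35, 28, 28, 35).
The pattern: 4th Thursday of the month.
October 1996 — 4th Thursday is 1996-10-24.

1996-10-24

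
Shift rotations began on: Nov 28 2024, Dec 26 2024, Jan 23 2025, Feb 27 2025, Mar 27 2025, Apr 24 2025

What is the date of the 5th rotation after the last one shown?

These are Thursdays at 28- or 35-day spacing (28, 28, 35, 28, 28).
The pattern: 4th Thursday of the month.
May 2025 — 4th Thursday is May 22 2025.
June 2025 — 4th Thursday is Jun 26 2025.
July 2025 — 4th Thursday is Jul 24 2025.
4th Thursday of August 2025: Aug 28 2025.
4th Thursday of September 2025: Sep 25 2025.

Sep 25 2025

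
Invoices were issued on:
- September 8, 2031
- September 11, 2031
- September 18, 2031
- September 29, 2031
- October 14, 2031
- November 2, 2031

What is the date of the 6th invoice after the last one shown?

The spacing grows by 4 each time: 3, 7, 11, 15, 19 days.
Next gap: 23 days. November 2, 2031 + 23 days = November 25, 2031.
Next gap: 27 days. November 25, 2031 + 27 days = December 22, 2031.
Next gap: 31 days. December 22, 2031 + 31 days = January 22, 2032.
Next gap: 35 days. January 22, 2032 + 35 days = February 26, 2032.
Next gap: 39 days. February 26, 2032 + 39 days = April 5, 2032.
Next gap: 43 days. April 5, 2032 + 43 days = May 18, 2032.

May 18, 2032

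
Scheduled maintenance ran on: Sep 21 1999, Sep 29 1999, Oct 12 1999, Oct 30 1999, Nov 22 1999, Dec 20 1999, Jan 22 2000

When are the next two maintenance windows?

Intervals are 8, 13, 18, 23, 28, 33 days — an arithmetic progression with common difference 5.
Next gap: 38 days. Jan 22 2000 + 38 days = Feb 29 2000.
Next gap: 43 days. Feb 29 2000 + 43 days = Apr 12 2000.

Feb 29 2000, Apr 12 2000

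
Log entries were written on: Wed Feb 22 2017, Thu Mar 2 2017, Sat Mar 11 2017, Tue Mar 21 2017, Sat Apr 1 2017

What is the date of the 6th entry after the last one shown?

Tue Jun 27 2017

Intervals are 8, 9, 10, 11 days — an arithmetic progression with common difference 1.
Next gap: 12 days. Sat Apr 1 2017 + 12 days = Thu Apr 13 2017.
Next gap: 13 days. Thu Apr 13 2017 + 13 days = Wed Apr 26 2017.
Next gap: 14 days. Wed Apr 26 2017 + 14 days = Wed May 10 2017.
Next gap: 15 days. Wed May 10 2017 + 15 days = Thu May 25 2017.
Next gap: 16 days. Thu May 25 2017 + 16 days = Sat Jun 10 2017.
Next gap: 17 days. Sat Jun 10 2017 + 17 days = Tue Jun 27 2017.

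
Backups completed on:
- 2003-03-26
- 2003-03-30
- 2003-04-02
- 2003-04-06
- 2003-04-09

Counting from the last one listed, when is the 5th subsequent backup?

2003-04-27

Every event lands on a Wednesday or Sunday (gaps cycle 4, 3, 4, 3).
So the schedule is: every Wednesday and Sunday.
The following Sunday is 2003-04-13.
Next Wednesday: 2003-04-16.
The following Sunday is 2003-04-20.
The following Wednesday is 2003-04-23.
The following Sunday is 2003-04-27.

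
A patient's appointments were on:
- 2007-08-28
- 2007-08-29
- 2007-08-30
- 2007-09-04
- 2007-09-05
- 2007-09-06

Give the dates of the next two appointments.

The gap pattern 1, 1, 5, 1, 1 repeats every 3 events.
These are the Tuesdays, Wednesdays and Thursdays of each week.
The following Tuesday is 2007-09-11.
The following Wednesday is 2007-09-12.

2007-09-11, 2007-09-12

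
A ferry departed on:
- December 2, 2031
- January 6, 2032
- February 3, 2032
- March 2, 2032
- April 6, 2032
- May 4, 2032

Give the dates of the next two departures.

Gaps: 35, 28, 28, 35, 28 days — a mix of 28 and 35. Every date is a Tuesday.
Each is the 1st Tuesday of its month.
June 2032 — 1st Tuesday is June 1, 2032.
1st Tuesday of July 2032: July 6, 2032.

June 1, 2032; July 6, 2032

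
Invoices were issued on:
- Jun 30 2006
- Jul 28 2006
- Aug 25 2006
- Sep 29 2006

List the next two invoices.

These are Fridays with 28, 28, 35-day gaps.
Each is the final Friday of its month — Jun 30 2006 is past the 28th, so '4th Friday' doesn't fit.
October 2006 ends with Friday Oct 27 2006.
Last Friday of November 2006: Nov 24 2006.

Oct 27 2006, Nov 24 2006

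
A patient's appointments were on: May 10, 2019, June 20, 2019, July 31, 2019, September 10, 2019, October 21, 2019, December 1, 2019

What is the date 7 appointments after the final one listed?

September 13, 2020

Every event comes 41 days after the last (41, 41, 41, 41, 41).
December 1, 2019 + 41 days = January 11, 2020.
January 11, 2020 + 41 days = February 21, 2020.
February 21, 2020 + 41 days = April 2, 2020.
April 2, 2020 + 41 days = May 13, 2020.
May 13, 2020 + 41 days = June 23, 2020.
June 23, 2020 + 41 days = August 3, 2020.
August 3, 2020 + 41 days = September 13, 2020.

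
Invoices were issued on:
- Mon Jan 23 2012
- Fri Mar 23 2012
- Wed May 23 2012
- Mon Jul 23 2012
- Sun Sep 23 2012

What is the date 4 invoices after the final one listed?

Each date is the 23rd; the gaps (60, 61, 61, 62) track the month lengths.
The rule is the 23rd of every 2 months.
November 2012: Fri Nov 23 2012.
January 2013: Wed Jan 23 2013.
March 2013: Sat Mar 23 2013.
May 2013: Thu May 23 2013.

Thu May 23 2013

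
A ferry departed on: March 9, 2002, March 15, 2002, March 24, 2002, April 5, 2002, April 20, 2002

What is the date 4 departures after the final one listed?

Intervals are 6, 9, 12, 15 days — an arithmetic progression with common difference 3.
Next gap: 18 days. April 20, 2002 + 18 days = May 8, 2002.
Next gap: 21 days. May 8, 2002 + 21 days = May 29, 2002.
Next gap: 24 days. May 29, 2002 + 24 days = June 22, 2002.
Next gap: 27 days. June 22, 2002 + 27 days = July 19, 2002.

July 19, 2002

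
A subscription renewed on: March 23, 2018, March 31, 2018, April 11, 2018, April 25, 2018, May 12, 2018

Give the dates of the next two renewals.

June 1, 2018; June 24, 2018

Intervals are 8, 11, 14, 17 days — an arithmetic progression with common difference 3.
Next gap: 20 days. May 12, 2018 + 20 days = June 1, 2018.
Next gap: 23 days. June 1, 2018 + 23 days = June 24, 2018.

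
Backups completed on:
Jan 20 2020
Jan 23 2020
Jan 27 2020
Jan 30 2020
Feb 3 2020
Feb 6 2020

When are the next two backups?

Gaps: 3, 4, 3, 4, 3 days — not constant, but cyclic with period 2.
The events fall on every Monday and Thursday.
Next Monday: Feb 10 2020.
The following Thursday is Feb 13 2020.

Feb 10 2020, Feb 13 2020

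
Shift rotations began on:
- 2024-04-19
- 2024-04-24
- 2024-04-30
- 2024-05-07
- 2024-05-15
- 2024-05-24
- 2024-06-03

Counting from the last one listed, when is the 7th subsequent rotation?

Intervals are 5, 6, 7, 8, 9, 10 days — an arithmetic progression with common difference 1.
Next gap: 11 days. 2024-06-03 + 11 days = 2024-06-14.
Next gap: 12 days. 2024-06-14 + 12 days = 2024-06-26.
Next gap: 13 days. 2024-06-26 + 13 days = 2024-07-09.
Next gap: 14 days. 2024-07-09 + 14 days = 2024-07-23.
Next gap: 15 days. 2024-07-23 + 15 days = 2024-08-07.
Next gap: 16 days. 2024-08-07 + 16 days = 2024-08-23.
Next gap: 17 days. 2024-08-23 + 17 days = 2024-09-09.

2024-09-09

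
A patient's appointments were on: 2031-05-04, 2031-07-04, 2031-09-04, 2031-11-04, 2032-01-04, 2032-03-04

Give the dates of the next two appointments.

2032-05-04, 2032-07-04

Each date is the 4th; the gaps (61, 62, 61, 61, 60) track the month lengths.
The rule is the 4th of every 2 months.
Next: May 2032 → 2032-05-04.
July 2032: 2032-07-04.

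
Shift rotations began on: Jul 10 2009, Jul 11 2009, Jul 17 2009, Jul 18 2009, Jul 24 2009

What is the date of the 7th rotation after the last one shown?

Aug 15 2009

The gap pattern 1, 6, 1, 6 repeats every 2 events.
These are the Fridays and Saturdays of each week.
Next Saturday: Jul 25 2009.
Next Friday: Jul 31 2009.
The following Saturday is Aug 1 2009.
The following Friday is Aug 7 2009.
The following Saturday is Aug 8 2009.
Next Friday: Aug 14 2009.
The following Saturday is Aug 15 2009.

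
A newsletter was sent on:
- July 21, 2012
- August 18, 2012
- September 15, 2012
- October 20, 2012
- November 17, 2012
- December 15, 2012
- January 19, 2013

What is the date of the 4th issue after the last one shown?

May 18, 2013

These are Saturdays at 28- or 35-day spacing (28, 28, 35, 28, 28, 35).
The pattern: 3rd Saturday of the month.
February 2013 — 3rd Saturday is February 16, 2013.
3rd Saturday of March 2013: March 16, 2013.
April 2013 — 3rd Saturday is April 20, 2013.
3rd Saturday of May 2013: May 18, 2013.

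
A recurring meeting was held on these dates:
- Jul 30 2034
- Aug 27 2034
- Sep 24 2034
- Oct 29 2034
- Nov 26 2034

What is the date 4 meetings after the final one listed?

Mar 25 2035

These are Sundays with 28, 28, 35, 28-day gaps.
Each is the final Sunday of its month — Jul 30 2034 is past the 28th, so '4th Sunday' doesn't fit.
December 2034 ends with Sunday Dec 31 2034.
Last Sunday of January 2035: Jan 28 2035.
February 2035 ends with Sunday Feb 25 2035.
March 2035 ends with Sunday Mar 25 2035.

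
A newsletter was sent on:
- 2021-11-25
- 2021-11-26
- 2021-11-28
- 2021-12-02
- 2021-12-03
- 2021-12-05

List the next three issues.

Gaps: 1, 2, 4, 1, 2 days — not constant, but cyclic with period 3.
The events fall on every Thursday, Friday and Sunday.
Next Thursday: 2021-12-09.
The following Friday is 2021-12-10.
Next Sunday: 2021-12-12.

2021-12-09, 2021-12-10, 2021-12-12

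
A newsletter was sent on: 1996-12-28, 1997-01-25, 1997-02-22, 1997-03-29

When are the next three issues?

These are Saturdays with 28, 28, 35-day gaps.
Each is the final Saturday of its month — 1997-03-29 is past the 28th, so '4th Saturday' doesn't fit.
Last Saturday of April 1997: 1997-04-26.
Last Saturday of May 1997: 1997-05-31.
Last Saturday of June 1997: 1997-06-28.

1997-04-26, 1997-05-31, 1997-06-28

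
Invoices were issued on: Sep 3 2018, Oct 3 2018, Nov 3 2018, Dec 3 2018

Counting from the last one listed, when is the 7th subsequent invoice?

Jul 3 2019

Each date is the 3rd; the gaps (30, 31, 30) track the month lengths.
The rule is the 3rd of each month.
January 2019: Jan 3 2019.
Next: February 2019 → Feb 3 2019.
March 2019: Mar 3 2019.
Next: April 2019 → Apr 3 2019.
May 2019: May 3 2019.
Next: June 2019 → Jun 3 2019.
July 2019: Jul 3 2019.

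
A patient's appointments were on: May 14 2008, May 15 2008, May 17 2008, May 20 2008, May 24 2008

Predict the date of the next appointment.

May 29 2008

Gaps: 1, 2, 3, 4 days — each gap is 1 larger than the previous one.
Next gap: 5 days. May 24 2008 + 5 days = May 29 2008.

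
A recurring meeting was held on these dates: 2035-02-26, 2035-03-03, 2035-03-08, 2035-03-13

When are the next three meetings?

2035-03-18, 2035-03-23, 2035-03-28

The spacing is 5, 5, 5 days — always 5 days.
2035-03-13 + 5 days = 2035-03-18.
2035-03-18 + 5 days = 2035-03-23.
2035-03-23 + 5 days = 2035-03-28.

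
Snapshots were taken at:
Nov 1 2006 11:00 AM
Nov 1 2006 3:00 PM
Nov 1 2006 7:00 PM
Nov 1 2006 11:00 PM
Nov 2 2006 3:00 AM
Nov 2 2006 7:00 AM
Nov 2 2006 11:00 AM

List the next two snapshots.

Nov 2 2006 3:00 PM, Nov 2 2006 7:00 PM

Gaps: 4, 4, 4, 4, 4, 4 hours — each event is 4 hours after the previous one.
Nov 2 2006 11:00 AM + 4 h = Nov 2 2006 3:00 PM.
Nov 2 2006 3:00 PM + 4 h = Nov 2 2006 7:00 PM.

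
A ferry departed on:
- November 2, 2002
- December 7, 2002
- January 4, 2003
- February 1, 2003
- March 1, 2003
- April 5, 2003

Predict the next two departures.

These are Saturdays at 28- or 35-day spacing (35, 28, 28, 28, 35).
The pattern: 1st Saturday of the month.
1st Saturday of May 2003: May 3, 2003.
1st Saturday of June 2003: June 7, 2003.

May 3, 2003; June 7, 2003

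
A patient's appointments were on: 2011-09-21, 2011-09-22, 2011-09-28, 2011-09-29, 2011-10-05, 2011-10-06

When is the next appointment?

Every event lands on a Wednesday or Thursday (gaps cycle 1, 6, 1, 6, 1).
So the schedule is: every Wednesday and Thursday.
The following Wednesday is 2011-10-12.

2011-10-12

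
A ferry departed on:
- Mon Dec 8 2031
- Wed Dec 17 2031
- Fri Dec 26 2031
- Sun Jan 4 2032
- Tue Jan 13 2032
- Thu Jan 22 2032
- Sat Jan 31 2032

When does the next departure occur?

Gaps between consecutive events: 9, 9, 9, 9, 9, 9 days — a constant 9-day interval.
Sat Jan 31 2032 + 9 days = Mon Feb 9 2032.

Mon Feb 9 2032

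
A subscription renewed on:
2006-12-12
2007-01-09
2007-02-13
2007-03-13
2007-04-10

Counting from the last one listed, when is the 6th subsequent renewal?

All dates are Tuesdays, 28, 35, 28, 28 days apart.
Specifically, the 2nd Tuesday of each month.
May 2007 — 2nd Tuesday is 2007-05-08.
June 2007 — 2nd Tuesday is 2007-06-12.
July 2007 — 2nd Tuesday is 2007-07-10.
2nd Tuesday of August 2007: 2007-08-14.
September 2007 — 2nd Tuesday is 2007-09-11.
2nd Tuesday of October 2007: 2007-10-09.

2007-10-09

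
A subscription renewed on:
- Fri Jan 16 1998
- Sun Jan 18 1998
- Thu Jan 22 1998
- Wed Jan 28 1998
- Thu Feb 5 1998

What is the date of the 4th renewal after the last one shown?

Sun Mar 29 1998

Gaps: 2, 4, 6, 8 days — each gap is 2 larger than the previous one.
Next gap: 10 days. Thu Feb 5 1998 + 10 days = Sun Feb 15 1998.
Next gap: 12 days. Sun Feb 15 1998 + 12 days = Fri Feb 27 1998.
Next gap: 14 days. Fri Feb 27 1998 + 14 days = Fri Mar 13 1998.
Next gap: 16 days. Fri Mar 13 1998 + 16 days = Sun Mar 29 1998.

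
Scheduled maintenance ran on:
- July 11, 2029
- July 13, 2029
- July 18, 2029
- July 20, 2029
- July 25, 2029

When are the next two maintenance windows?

July 27, 2029; August 1, 2029

Every event lands on a Wednesday or Friday (gaps cycle 2, 5, 2, 5).
So the schedule is: every Wednesday and Friday.
The following Friday is July 27, 2029.
Next Wednesday: August 1, 2029.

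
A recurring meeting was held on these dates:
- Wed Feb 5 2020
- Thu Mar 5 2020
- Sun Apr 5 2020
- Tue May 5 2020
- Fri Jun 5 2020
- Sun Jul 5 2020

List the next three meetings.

Each date is the 5th; the gaps (29, 31, 30, 31, 30) track the month lengths.
The rule is the 5th of each month.
Next: August 2020 → Wed Aug 5 2020.
Next: September 2020 → Sat Sep 5 2020.
Next: October 2020 → Mon Oct 5 2020.

Wed Aug 5 2020, Sat Sep 5 2020, Mon Oct 5 2020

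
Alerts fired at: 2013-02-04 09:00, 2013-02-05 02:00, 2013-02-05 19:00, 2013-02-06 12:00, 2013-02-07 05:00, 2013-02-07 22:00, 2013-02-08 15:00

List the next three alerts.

Gaps: 17, 17, 17, 17, 17, 17 hours — each event is 17 hours after the previous one.
2013-02-08 15:00 + 17 h = 2013-02-09 08:00.
2013-02-09 08:00 + 17 h = 2013-02-10 01:00.
2013-02-10 01:00 + 17 h = 2013-02-10 18:00.

2013-02-09 08:00, 2013-02-10 01:00, 2013-02-10 18:00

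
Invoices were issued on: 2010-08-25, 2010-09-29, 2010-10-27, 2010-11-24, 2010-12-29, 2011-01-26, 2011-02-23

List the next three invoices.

2011-03-30, 2011-04-27, 2011-05-25

All Wednesdays; the gaps (35, 28, 28, 35, 28, 28) vary with month length.
This is the last Wednesday of each month.
March 2011 ends with Wednesday 2011-03-30.
April 2011 ends with Wednesday 2011-04-27.
May 2011 ends with Wednesday 2011-05-25.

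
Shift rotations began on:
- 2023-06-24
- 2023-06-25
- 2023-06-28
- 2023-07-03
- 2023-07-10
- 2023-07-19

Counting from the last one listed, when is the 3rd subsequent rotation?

Intervals are 1, 3, 5, 7, 9 days — an arithmetic progression with common difference 2.
Next gap: 11 days. 2023-07-19 + 11 days = 2023-07-30.
Next gap: 13 days. 2023-07-30 + 13 days = 2023-08-12.
Next gap: 15 days. 2023-08-12 + 15 days = 2023-08-27.

2023-08-27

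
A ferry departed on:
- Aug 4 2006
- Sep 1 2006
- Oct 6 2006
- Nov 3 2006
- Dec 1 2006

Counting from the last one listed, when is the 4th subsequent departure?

Apr 6 2007

All dates are Fridays, 28, 35, 28, 28 days apart.
Specifically, the 1st Friday of each month.
1st Friday of January 2007: Jan 5 2007.
1st Friday of February 2007: Feb 2 2007.
1st Friday of March 2007: Mar 2 2007.
1st Friday of April 2007: Apr 6 2007.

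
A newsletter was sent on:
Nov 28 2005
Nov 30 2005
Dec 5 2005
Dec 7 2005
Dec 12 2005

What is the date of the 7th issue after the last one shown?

Jan 4 2006

The gap pattern 2, 5, 2, 5 repeats every 2 events.
These are the Mondays and Wednesdays of each week.
Next Wednesday: Dec 14 2005.
The following Monday is Dec 19 2005.
The following Wednesday is Dec 21 2005.
The following Monday is Dec 26 2005.
Next Wednesday: Dec 28 2005.
The following Monday is Jan 2 2006.
The following Wednesday is Jan 4 2006.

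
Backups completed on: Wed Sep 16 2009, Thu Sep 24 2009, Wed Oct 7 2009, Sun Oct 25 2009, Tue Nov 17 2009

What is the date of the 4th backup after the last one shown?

Gaps: 8, 13, 18, 23 days — each gap is 5 larger than the previous one.
Next gap: 28 days. Tue Nov 17 2009 + 28 days = Tue Dec 15 2009.
Next gap: 33 days. Tue Dec 15 2009 + 33 days = Sun Jan 17 2010.
Next gap: 38 days. Sun Jan 17 2010 + 38 days = Wed Feb 24 2010.
Next gap: 43 days. Wed Feb 24 2010 + 43 days = Thu Apr 8 2010.

Thu Apr 8 2010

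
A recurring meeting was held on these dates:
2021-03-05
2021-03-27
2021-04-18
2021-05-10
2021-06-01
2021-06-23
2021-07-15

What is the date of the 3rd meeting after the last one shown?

2021-09-19

Gaps between consecutive events: 22, 22, 22, 22, 22, 22 days — a constant 22-day interval.
2021-07-15 + 22 days = 2021-08-06.
2021-08-06 + 22 days = 2021-08-28.
2021-08-28 + 22 days = 2021-09-19.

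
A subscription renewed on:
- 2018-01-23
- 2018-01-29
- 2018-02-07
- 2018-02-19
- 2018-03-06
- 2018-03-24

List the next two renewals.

2018-04-14, 2018-05-08

The spacing grows by 3 each time: 6, 9, 12, 15, 18 days.
Next gap: 21 days. 2018-03-24 + 21 days = 2018-04-14.
Next gap: 24 days. 2018-04-14 + 24 days = 2018-05-08.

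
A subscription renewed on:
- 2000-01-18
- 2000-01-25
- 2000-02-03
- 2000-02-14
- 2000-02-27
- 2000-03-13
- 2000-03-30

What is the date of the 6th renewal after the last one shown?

2000-08-21

Gaps: 7, 9, 11, 13, 15, 17 days — each gap is 2 larger than the previous one.
Next gap: 19 days. 2000-03-30 + 19 days = 2000-04-18.
Next gap: 21 days. 2000-04-18 + 21 days = 2000-05-09.
Next gap: 23 days. 2000-05-09 + 23 days = 2000-06-01.
Next gap: 25 days. 2000-06-01 + 25 days = 2000-06-26.
Next gap: 27 days. 2000-06-26 + 27 days = 2000-07-23.
Next gap: 29 days. 2000-07-23 + 29 days = 2000-08-21.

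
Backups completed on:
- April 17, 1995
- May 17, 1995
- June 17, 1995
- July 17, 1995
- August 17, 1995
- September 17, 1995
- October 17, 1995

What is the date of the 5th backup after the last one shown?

The day-of-month is always 17 (30, 31, 30, 31, 31, 30 days between events).
So this recurs on the 17th of each month.
November 1995: November 17, 1995.
December 1995: December 17, 1995.
Next: January 1996 → January 17, 1996.
Next: February 1996 → February 17, 1996.
March 1996: March 17, 1996.

March 17, 1996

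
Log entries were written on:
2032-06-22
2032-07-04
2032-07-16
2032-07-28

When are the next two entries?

2032-08-09, 2032-08-21

Every event comes 12 days after the last (12, 12, 12).
2032-07-28 + 12 days = 2032-08-09.
2032-08-09 + 12 days = 2032-08-21.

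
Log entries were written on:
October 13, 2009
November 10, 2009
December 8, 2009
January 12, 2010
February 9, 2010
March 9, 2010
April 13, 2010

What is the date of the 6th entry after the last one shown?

All dates are Tuesdays, 28, 28, 35, 28, 28, 35 days apart.
Specifically, the 2nd Tuesday of each month.
2nd Tuesday of May 2010: May 11, 2010.
2nd Tuesday of June 2010: June 8, 2010.
July 2010 — 2nd Tuesday is July 13, 2010.
August 2010 — 2nd Tuesday is August 10, 2010.
September 2010 — 2nd Tuesday is September 14, 2010.
October 2010 — 2nd Tuesday is October 12, 2010.

October 12, 2010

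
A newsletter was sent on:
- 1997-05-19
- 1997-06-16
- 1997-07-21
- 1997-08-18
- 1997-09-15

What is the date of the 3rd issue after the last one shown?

Gaps: 28, 35, 28, 28 days — a mix of 28 and 35. Every date is a Monday.
Each is the 3rd Monday of its month.
October 1997 — 3rd Monday is 1997-10-20.
November 1997 — 3rd Monday is 1997-11-17.
December 1997 — 3rd Monday is 1997-12-15.

1997-12-15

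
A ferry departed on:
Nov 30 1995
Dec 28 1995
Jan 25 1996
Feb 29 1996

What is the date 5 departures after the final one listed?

Jul 25 1996

All Thursdays; the gaps (28, 28, 35) vary with month length.
This is the last Thursday of each month.
March 1996 ends with Thursday Mar 28 1996.
April 1996 ends with Thursday Apr 25 1996.
Last Thursday of May 1996: May 30 1996.
Last Thursday of June 1996: Jun 27 1996.
July 1996 ends with Thursday Jul 25 1996.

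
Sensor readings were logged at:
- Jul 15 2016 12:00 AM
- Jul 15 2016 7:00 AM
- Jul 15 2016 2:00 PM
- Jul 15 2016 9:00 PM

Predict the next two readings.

The interval is a steady 7 hours (7, 7, 7).
Jul 15 2016 9:00 PM + 7 h = Jul 16 2016 4:00 AM.
Jul 16 2016 4:00 AM + 7 h = Jul 16 2016 11:00 AM.

Jul 16 2016 4:00 AM, Jul 16 2016 11:00 AM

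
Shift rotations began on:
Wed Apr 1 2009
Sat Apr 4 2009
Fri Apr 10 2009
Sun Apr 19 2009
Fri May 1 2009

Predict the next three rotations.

Sat May 16 2009, Wed Jun 3 2009, Wed Jun 24 2009

The spacing grows by 3 each time: 3, 6, 9, 12 days.
Next gap: 15 days. Fri May 1 2009 + 15 days = Sat May 16 2009.
Next gap: 18 days. Sat May 16 2009 + 18 days = Wed Jun 3 2009.
Next gap: 21 days. Wed Jun 3 2009 + 21 days = Wed Jun 24 2009.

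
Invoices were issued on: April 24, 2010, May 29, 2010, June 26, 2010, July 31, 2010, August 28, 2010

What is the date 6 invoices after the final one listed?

February 26, 2011

Every date is a Saturday; gaps 35, 28, 35, 28 days.
Each is the last Saturday of its month (at least one falls on the 29th or later, ruling out '4th Saturday').
September 2010 ends with Saturday September 25, 2010.
Last Saturday of October 2010: October 30, 2010.
Last Saturday of November 2010: November 27, 2010.
December 2010 ends with Saturday December 25, 2010.
Last Saturday of January 2011: January 29, 2011.
Last Saturday of February 2011: February 26, 2011.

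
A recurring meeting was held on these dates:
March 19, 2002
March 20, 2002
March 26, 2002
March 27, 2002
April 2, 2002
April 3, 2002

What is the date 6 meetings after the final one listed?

April 24, 2002

The gap pattern 1, 6, 1, 6, 1 repeats every 2 events.
These are the Tuesdays and Wednesdays of each week.
Next Tuesday: April 9, 2002.
The following Wednesday is April 10, 2002.
Next Tuesday: April 16, 2002.
Next Wednesday: April 17, 2002.
The following Tuesday is April 23, 2002.
Next Wednesday: April 24, 2002.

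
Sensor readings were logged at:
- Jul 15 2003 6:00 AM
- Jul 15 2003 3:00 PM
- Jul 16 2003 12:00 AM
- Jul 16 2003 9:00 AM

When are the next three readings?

The interval is a steady 9 hours (9, 9, 9).
Jul 16 2003 9:00 AM + 9 h = Jul 16 2003 6:00 PM.
Jul 16 2003 6:00 PM + 9 h = Jul 17 2003 3:00 AM.
Jul 17 2003 3:00 AM + 9 h = Jul 17 2003 12:00 PM.

Jul 16 2003 6:00 PM, Jul 17 2003 3:00 AM, Jul 17 2003 12:00 PM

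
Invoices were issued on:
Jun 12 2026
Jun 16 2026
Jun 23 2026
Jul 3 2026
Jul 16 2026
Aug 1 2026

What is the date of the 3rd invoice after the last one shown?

Oct 6 2026

Intervals are 4, 7, 10, 13, 16 days — an arithmetic progression with common difference 3.
Next gap: 19 days. Aug 1 2026 + 19 days = Aug 20 2026.
Next gap: 22 days. Aug 20 2026 + 22 days = Sep 11 2026.
Next gap: 25 days. Sep 11 2026 + 25 days = Oct 6 2026.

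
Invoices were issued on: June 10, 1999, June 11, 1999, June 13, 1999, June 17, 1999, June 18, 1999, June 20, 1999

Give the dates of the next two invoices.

Every event lands on a Thursday or Friday or Sunday (gaps cycle 1, 2, 4, 1, 2).
So the schedule is: every Thursday, Friday and Sunday.
Next Thursday: June 24, 1999.
The following Friday is June 25, 1999.

June 24, 1999; June 25, 1999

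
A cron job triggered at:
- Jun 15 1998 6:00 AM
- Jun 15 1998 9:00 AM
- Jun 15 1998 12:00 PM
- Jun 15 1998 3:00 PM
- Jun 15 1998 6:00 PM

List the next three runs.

Gaps: 3, 3, 3, 3 hours — each event is 3 hours after the previous one.
Jun 15 1998 6:00 PM + 3 h = Jun 15 1998 9:00 PM.
Jun 15 1998 9:00 PM + 3 h = Jun 16 1998 12:00 AM.
Jun 16 1998 12:00 AM + 3 h = Jun 16 1998 3:00 AM.

Jun 15 1998 9:00 PM, Jun 16 1998 12:00 AM, Jun 16 1998 3:00 AM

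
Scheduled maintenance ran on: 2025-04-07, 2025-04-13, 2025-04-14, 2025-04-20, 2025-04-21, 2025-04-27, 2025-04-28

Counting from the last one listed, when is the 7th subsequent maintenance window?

2025-05-25

Every event lands on a Monday or Sunday (gaps cycle 6, 1, 6, 1, 6, 1).
So the schedule is: every Monday and Sunday.
The following Sunday is 2025-05-04.
Next Monday: 2025-05-05.
Next Sunday: 2025-05-11.
Next Monday: 2025-05-12.
The following Sunday is 2025-05-18.
The following Monday is 2025-05-19.
Next Sunday: 2025-05-25.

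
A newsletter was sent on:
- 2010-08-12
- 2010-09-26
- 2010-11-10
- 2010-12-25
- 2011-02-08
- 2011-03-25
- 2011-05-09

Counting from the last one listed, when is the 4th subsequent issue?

The spacing is 45, 45, 45, 45, 45, 45 days — always 45 days.
2011-05-09 + 45 days = 2011-06-23.
2011-06-23 + 45 days = 2011-08-07.
2011-08-07 + 45 days = 2011-09-21.
2011-09-21 + 45 days = 2011-11-05.

2011-11-05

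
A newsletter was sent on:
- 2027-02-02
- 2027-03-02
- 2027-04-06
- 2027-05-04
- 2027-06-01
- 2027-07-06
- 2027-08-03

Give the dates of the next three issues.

2027-09-07, 2027-10-05, 2027-11-02

All dates are Tuesdays, 28, 35, 28, 28, 35, 28 days apart.
Specifically, the 1st Tuesday of each month.
September 2027 — 1st Tuesday is 2027-09-07.
October 2027 — 1st Tuesday is 2027-10-05.
1st Tuesday of November 2027: 2027-11-02.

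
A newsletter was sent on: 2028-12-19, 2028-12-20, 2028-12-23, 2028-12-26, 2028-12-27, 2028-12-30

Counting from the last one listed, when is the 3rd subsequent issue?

2029-01-06

Every event lands on a Tuesday or Wednesday or Saturday (gaps cycle 1, 3, 3, 1, 3).
So the schedule is: every Tuesday, Wednesday and Saturday.
The following Tuesday is 2029-01-02.
The following Wednesday is 2029-01-03.
Next Saturday: 2029-01-06.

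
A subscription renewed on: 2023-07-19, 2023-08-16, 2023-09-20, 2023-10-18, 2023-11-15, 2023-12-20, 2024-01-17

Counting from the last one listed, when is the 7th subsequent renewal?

These are Wednesdays at 28- or 35-day spacing (28, 35, 28, 28, 35, 28).
The pattern: 3rd Wednesday of the month.
February 2024 — 3rd Wednesday is 2024-02-21.
March 2024 — 3rd Wednesday is 2024-03-20.
April 2024 — 3rd Wednesday is 2024-04-17.
May 2024 — 3rd Wednesday is 2024-05-15.
June 2024 — 3rd Wednesday is 2024-06-19.
July 2024 — 3rd Wednesday is 2024-07-17.
3rd Wednesday of August 2024: 2024-08-21.

2024-08-21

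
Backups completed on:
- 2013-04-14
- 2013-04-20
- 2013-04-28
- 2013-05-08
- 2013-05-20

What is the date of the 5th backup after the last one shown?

The spacing grows by 2 each time: 6, 8, 10, 12 days.
Next gap: 14 days. 2013-05-20 + 14 days = 2013-06-03.
Next gap: 16 days. 2013-06-03 + 16 days = 2013-06-19.
Next gap: 18 days. 2013-06-19 + 18 days = 2013-07-07.
Next gap: 20 days. 2013-07-07 + 20 days = 2013-07-27.
Next gap: 22 days. 2013-07-27 + 22 days = 2013-08-18.

2013-08-18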